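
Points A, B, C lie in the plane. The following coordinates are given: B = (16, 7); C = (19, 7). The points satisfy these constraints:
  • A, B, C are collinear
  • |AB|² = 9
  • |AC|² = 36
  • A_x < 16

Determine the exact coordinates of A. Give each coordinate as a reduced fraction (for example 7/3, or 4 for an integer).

A = (13, 7)

1. A_x = 13  [[A, B, C are collinear ⇒ 3y-21=0] ∩ [|A−(16, 7)|²=9]]
2. A_y = 7  [[A, B, C are collinear ⇒ 3y-21=0] ∩ [|A−(16, 7)|²=9]]
   so A = (13, 7)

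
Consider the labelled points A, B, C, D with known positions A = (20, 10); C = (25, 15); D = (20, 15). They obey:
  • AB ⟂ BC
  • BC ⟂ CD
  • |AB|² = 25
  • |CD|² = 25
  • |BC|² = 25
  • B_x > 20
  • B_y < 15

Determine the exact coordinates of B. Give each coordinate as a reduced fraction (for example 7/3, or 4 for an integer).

1. B_x = 25  [[BC ⟂ CD ⇒ 5x-125=0] ∩ [|B−(20, 10)|²=25]]
2. B_y = 10  [[BC ⟂ CD ⇒ 5x-125=0] ∩ [|B−(20, 10)|²=25]]
   so B = (25, 10)

B = (25, 10)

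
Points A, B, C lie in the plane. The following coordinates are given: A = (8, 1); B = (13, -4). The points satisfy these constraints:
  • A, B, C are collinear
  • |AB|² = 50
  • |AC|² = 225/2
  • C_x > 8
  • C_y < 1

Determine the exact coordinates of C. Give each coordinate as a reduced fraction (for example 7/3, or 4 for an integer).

C = (31/2, -13/2)

1. C_x = 31/2  [[A, B, C are collinear ⇒ 5x+5y-45=0] ∩ [|C−(8, 1)|²=225/2]]
2. C_y = -13/2  [[A, B, C are collinear ⇒ 5x+5y-45=0] ∩ [|C−(8, 1)|²=225/2]]
   so C = (31/2, -13/2)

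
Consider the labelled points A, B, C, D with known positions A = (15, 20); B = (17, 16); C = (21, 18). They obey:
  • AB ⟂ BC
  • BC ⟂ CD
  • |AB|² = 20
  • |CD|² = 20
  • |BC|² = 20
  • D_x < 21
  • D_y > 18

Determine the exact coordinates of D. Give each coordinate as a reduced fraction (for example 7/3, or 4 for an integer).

D = (19, 22)

1. D_x = 19  [[BC ⟂ CD ⇒ 4x+2y-120=0] ∩ [|D−(21, 18)|²=20]]
2. D_y = 22  [[BC ⟂ CD ⇒ 4x+2y-120=0] ∩ [|D−(21, 18)|²=20]]
   so D = (19, 22)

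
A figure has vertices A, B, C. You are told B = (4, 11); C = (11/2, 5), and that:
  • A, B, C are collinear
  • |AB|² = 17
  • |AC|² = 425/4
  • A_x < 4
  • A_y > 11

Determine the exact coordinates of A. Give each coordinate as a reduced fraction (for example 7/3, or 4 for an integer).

1. A_x = 3  [[A, B, C are collinear ⇒ 6x+3/2y-81/2=0] ∩ [|A−(4, 11)|²=17]]
2. A_y = 15  [[A, B, C are collinear ⇒ 6x+3/2y-81/2=0] ∩ [|A−(4, 11)|²=17]]
   so A = (3, 15)

A = (3, 15)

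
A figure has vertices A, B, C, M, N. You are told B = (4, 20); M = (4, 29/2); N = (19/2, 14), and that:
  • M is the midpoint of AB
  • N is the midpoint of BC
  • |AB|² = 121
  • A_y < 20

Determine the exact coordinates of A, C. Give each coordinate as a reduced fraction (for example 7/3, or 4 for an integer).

1. A_x = 4  [A = 2·M−B = 2·(4, 29/2)−(4, 20)]
2. A_y = 9  [A = 2·M−B = 2·(4, 29/2)−(4, 20)]
   so A = (4, 9)
3. C_x = 15  [C = 2·N−B = 2·(19/2, 14)−(4, 20)]
4. C_y = 8  [C = 2·N−B = 2·(19/2, 14)−(4, 20)]
   so C = (15, 8)

A = (4, 9)
C = (15, 8)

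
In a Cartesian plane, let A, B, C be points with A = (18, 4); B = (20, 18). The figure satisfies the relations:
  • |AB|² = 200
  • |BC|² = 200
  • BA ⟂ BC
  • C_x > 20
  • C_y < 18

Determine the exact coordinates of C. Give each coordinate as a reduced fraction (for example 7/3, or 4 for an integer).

1. C_x = 34  [[BA ⟂ BC ⇒ -2x-14y+292=0] ∩ [|C−(20, 18)|²=200]]
2. C_y = 16  [[BA ⟂ BC ⇒ -2x-14y+292=0] ∩ [|C−(20, 18)|²=200]]
   so C = (34, 16)

C = (34, 16)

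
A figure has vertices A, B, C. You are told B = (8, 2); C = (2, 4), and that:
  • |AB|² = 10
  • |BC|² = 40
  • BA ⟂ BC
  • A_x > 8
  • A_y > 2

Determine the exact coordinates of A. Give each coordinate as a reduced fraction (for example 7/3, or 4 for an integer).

A = (9, 5)

1. A_x = 9  [[BA ⟂ BC ⇒ -6x+2y+44=0] ∩ [|A−(8, 2)|²=10]]
2. A_y = 5  [[BA ⟂ BC ⇒ -6x+2y+44=0] ∩ [|A−(8, 2)|²=10]]
   so A = (9, 5)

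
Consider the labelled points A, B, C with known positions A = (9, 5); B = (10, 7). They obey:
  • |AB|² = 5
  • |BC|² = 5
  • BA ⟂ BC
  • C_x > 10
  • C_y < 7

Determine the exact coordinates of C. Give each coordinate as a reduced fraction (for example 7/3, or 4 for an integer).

C = (12, 6)

1. C_x = 12  [[BA ⟂ BC ⇒ -1x-2y+24=0] ∩ [|C−(10, 7)|²=5]]
2. C_y = 6  [[BA ⟂ BC ⇒ -1x-2y+24=0] ∩ [|C−(10, 7)|²=5]]
   so C = (12, 6)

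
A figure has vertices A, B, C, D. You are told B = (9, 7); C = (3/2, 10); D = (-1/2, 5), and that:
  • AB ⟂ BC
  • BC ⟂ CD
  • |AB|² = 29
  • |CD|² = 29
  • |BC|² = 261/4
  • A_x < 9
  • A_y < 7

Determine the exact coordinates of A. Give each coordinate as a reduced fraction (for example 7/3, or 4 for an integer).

1. A_x = 7  [[AB ⟂ BC ⇒ 15/2x-3y-93/2=0] ∩ [|A−(9, 7)|²=29]]
2. A_y = 2  [[AB ⟂ BC ⇒ 15/2x-3y-93/2=0] ∩ [|A−(9, 7)|²=29]]
   so A = (7, 2)

A = (7, 2)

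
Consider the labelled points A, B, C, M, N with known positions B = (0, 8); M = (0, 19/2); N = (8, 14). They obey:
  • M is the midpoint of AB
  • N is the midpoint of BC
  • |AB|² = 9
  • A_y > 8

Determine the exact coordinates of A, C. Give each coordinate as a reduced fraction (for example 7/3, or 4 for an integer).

A = (0, 11)
C = (16, 20)

1. A_x = 0  [A = 2·M−B = 2·(0, 19/2)−(0, 8)]
2. A_y = 11  [A = 2·M−B = 2·(0, 19/2)−(0, 8)]
   so A = (0, 11)
3. C_x = 16  [C = 2·N−B = 2·(8, 14)−(0, 8)]
4. C_y = 20  [C = 2·N−B = 2·(8, 14)−(0, 8)]
   so C = (16, 20)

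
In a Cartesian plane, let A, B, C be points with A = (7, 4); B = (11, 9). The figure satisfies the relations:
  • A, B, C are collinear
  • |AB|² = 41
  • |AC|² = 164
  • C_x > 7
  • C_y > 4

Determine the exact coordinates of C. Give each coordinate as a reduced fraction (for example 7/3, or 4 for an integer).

1. C_x = 15  [[A, B, C are collinear ⇒ -5x+4y+19=0] ∩ [|C−(7, 4)|²=164]]
2. C_y = 14  [[A, B, C are collinear ⇒ -5x+4y+19=0] ∩ [|C−(7, 4)|²=164]]
   so C = (15, 14)

C = (15, 14)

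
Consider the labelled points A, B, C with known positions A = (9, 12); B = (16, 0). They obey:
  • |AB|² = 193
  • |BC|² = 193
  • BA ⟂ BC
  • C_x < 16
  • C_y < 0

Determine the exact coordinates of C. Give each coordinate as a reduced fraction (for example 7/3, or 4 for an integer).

1. C_x = 4  [[BA ⟂ BC ⇒ -7x+12y+112=0] ∩ [|C−(16, 0)|²=193]]
2. C_y = -7  [[BA ⟂ BC ⇒ -7x+12y+112=0] ∩ [|C−(16, 0)|²=193]]
   so C = (4, -7)

C = (4, -7)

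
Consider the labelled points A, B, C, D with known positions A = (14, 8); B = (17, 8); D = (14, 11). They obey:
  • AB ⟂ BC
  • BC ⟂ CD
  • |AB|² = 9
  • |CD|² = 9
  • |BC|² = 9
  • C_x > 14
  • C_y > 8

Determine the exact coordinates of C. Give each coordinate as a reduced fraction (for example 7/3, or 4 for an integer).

1. C_x = 17  [[AB ⟂ BC ⇒ 3x-51=0] ∩ [|C−(14, 11)|²=9]]
2. C_y = 11  [[AB ⟂ BC ⇒ 3x-51=0] ∩ [|C−(14, 11)|²=9]]
   so C = (17, 11)

C = (17, 11)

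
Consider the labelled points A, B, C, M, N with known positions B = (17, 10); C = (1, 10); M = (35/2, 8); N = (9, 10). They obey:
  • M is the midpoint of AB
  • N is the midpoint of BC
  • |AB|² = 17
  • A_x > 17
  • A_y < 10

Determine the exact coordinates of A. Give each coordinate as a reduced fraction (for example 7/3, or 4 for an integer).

1. A_x = 18  [A = 2·M−B = 2·(35/2, 8)−(17, 10)]
2. A_y = 6  [A = 2·M−B = 2·(35/2, 8)−(17, 10)]
   so A = (18, 6)

A = (18, 6)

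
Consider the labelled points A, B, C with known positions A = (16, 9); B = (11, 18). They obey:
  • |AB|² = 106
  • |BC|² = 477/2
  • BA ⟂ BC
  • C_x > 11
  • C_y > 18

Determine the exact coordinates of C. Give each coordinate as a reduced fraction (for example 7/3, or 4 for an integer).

1. C_x = 49/2  [[BA ⟂ BC ⇒ 5x-9y+107=0] ∩ [|C−(11, 18)|²=477/2]]
2. C_y = 51/2  [[BA ⟂ BC ⇒ 5x-9y+107=0] ∩ [|C−(11, 18)|²=477/2]]
   so C = (49/2, 51/2)

C = (49/2, 51/2)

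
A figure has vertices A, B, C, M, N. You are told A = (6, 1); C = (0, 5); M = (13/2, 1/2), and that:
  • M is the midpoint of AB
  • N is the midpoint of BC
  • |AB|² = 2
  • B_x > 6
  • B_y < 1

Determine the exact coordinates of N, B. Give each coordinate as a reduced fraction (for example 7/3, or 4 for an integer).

1. B_x = 7  [B = 2·M−A = 2·(13/2, 1/2)−(6, 1)]
2. B_y = 0  [B = 2·M−A = 2·(13/2, 1/2)−(6, 1)]
   so B = (7, 0)
3. N_x = 7/2  [2·N = B+C = (7, 0)+(0, 5)]
4. N_y = 5/2  [2·N = B+C = (7, 0)+(0, 5)]
   so N = (7/2, 5/2)

N = (7/2, 5/2)
B = (7, 0)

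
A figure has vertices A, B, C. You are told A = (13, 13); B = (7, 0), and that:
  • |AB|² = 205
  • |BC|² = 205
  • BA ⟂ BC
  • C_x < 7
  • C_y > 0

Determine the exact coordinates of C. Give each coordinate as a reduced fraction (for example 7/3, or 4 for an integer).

1. C_x = -6  [[BA ⟂ BC ⇒ 6x+13y-42=0] ∩ [|C−(7, 0)|²=205]]
2. C_y = 6  [[BA ⟂ BC ⇒ 6x+13y-42=0] ∩ [|C−(7, 0)|²=205]]
   so C = (-6, 6)

C = (-6, 6)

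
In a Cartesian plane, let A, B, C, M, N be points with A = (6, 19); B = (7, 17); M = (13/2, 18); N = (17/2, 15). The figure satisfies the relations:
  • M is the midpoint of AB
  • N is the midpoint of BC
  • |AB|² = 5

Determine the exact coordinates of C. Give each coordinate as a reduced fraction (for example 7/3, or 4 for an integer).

1. C_x = 10  [C = 2·N−B = 2·(17/2, 15)−(7, 17)]
2. C_y = 13  [C = 2·N−B = 2·(17/2, 15)−(7, 17)]
   so C = (10, 13)

C = (10, 13)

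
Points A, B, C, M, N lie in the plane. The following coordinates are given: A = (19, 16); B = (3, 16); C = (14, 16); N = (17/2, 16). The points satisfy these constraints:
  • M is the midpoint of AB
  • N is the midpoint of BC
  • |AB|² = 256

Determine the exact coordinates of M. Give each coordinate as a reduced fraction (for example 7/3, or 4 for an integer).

1. M_x = 11  [2·M = A+B = (19, 16)+(3, 16)]
2. M_y = 16  [2·M = A+B = (19, 16)+(3, 16)]
   so M = (11, 16)

M = (11, 16)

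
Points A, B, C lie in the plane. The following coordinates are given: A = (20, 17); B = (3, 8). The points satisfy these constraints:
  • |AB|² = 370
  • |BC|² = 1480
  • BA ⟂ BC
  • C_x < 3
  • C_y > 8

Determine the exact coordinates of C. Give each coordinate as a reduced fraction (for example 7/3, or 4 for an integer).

C = (-15, 42)

1. C_x = -15  [[BA ⟂ BC ⇒ 17x+9y-123=0] ∩ [|C−(3, 8)|²=1480]]
2. C_y = 42  [[BA ⟂ BC ⇒ 17x+9y-123=0] ∩ [|C−(3, 8)|²=1480]]
   so C = (-15, 42)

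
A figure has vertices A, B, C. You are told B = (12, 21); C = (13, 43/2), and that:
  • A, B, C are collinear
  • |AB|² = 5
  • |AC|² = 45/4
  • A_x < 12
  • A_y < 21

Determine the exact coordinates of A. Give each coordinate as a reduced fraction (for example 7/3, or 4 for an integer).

A = (10, 20)

1. A_x = 10  [[A, B, C are collinear ⇒ -1/2x+1y-15=0] ∩ [|A−(12, 21)|²=5]]
2. A_y = 20  [[A, B, C are collinear ⇒ -1/2x+1y-15=0] ∩ [|A−(12, 21)|²=5]]
   so A = (10, 20)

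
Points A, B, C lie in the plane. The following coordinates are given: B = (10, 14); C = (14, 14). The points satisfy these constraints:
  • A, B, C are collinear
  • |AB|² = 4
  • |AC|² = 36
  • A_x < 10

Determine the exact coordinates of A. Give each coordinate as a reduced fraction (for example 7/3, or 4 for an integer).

A = (8, 14)

1. A_x = 8  [[A, B, C are collinear ⇒ 4y-56=0] ∩ [|A−(10, 14)|²=4]]
2. A_y = 14  [[A, B, C are collinear ⇒ 4y-56=0] ∩ [|A−(10, 14)|²=4]]
   so A = (8, 14)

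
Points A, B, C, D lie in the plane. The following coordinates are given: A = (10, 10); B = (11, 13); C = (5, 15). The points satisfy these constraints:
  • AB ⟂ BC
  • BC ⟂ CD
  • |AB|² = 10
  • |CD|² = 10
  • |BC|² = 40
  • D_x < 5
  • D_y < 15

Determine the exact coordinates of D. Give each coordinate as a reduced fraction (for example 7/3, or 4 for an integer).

1. D_x = 4  [[BC ⟂ CD ⇒ -6x+2y=0] ∩ [|D−(5, 15)|²=10]]
2. D_y = 12  [[BC ⟂ CD ⇒ -6x+2y=0] ∩ [|D−(5, 15)|²=10]]
   so D = (4, 12)

D = (4, 12)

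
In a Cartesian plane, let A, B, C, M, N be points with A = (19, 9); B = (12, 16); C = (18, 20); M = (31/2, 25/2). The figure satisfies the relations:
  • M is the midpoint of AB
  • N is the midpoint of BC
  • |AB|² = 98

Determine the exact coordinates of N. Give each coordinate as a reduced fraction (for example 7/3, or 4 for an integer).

N = (15, 18)

1. N_x = 15  [2·N = B+C = (12, 16)+(18, 20)]
2. N_y = 18  [2·N = B+C = (12, 16)+(18, 20)]
   so N = (15, 18)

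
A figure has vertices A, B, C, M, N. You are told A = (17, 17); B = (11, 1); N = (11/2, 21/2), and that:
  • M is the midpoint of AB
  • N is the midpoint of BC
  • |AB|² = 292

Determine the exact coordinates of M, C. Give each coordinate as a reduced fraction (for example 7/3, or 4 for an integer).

M = (14, 9)
C = (0, 20)

1. M_x = 14  [2·M = A+B = (17, 17)+(11, 1)]
2. M_y = 9  [2·M = A+B = (17, 17)+(11, 1)]
   so M = (14, 9)
3. C_x = 0  [C = 2·N−B = 2·(11/2, 21/2)−(11, 1)]
4. C_y = 20  [C = 2·N−B = 2·(11/2, 21/2)−(11, 1)]
   so C = (0, 20)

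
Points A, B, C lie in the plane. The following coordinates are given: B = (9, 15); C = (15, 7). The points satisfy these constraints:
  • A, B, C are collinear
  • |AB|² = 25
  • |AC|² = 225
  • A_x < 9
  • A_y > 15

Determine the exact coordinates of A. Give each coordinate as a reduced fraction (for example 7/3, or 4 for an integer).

A = (6, 19)

1. A_x = 6  [[A, B, C are collinear ⇒ 8x+6y-162=0] ∩ [|A−(9, 15)|²=25]]
2. A_y = 19  [[A, B, C are collinear ⇒ 8x+6y-162=0] ∩ [|A−(9, 15)|²=25]]
   so A = (6, 19)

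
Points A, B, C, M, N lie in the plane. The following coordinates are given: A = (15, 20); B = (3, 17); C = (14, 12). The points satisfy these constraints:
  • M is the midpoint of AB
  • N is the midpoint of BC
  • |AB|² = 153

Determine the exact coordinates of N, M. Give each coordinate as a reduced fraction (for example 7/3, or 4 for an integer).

N = (17/2, 29/2)
M = (9, 37/2)

1. M_x = 9  [2·M = A+B = (15, 20)+(3, 17)]
2. M_y = 37/2  [2·M = A+B = (15, 20)+(3, 17)]
   so M = (9, 37/2)
3. N_x = 17/2  [2·N = B+C = (3, 17)+(14, 12)]
4. N_y = 29/2  [2·N = B+C = (3, 17)+(14, 12)]
   so N = (17/2, 29/2)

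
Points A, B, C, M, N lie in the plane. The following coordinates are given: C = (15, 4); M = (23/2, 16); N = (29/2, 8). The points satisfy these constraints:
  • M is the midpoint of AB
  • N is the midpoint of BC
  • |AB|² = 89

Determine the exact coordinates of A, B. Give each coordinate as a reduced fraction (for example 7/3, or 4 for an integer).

1. B_x = 14  [B = 2·N−C = 2·(29/2, 8)−(15, 4)]
2. B_y = 12  [B = 2·N−C = 2·(29/2, 8)−(15, 4)]
   so B = (14, 12)
3. A_x = 9  [A = 2·M−B = 2·(23/2, 16)−(14, 12)]
4. A_y = 20  [A = 2·M−B = 2·(23/2, 16)−(14, 12)]
   so A = (9, 20)

A = (9, 20)
B = (14, 12)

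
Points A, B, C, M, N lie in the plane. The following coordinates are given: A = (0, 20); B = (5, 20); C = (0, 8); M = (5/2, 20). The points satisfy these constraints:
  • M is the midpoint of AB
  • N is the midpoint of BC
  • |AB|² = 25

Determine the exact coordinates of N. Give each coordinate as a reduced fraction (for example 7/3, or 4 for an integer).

1. N_x = 5/2  [2·N = B+C = (5, 20)+(0, 8)]
2. N_y = 14  [2·N = B+C = (5, 20)+(0, 8)]
   so N = (5/2, 14)

N = (5/2, 14)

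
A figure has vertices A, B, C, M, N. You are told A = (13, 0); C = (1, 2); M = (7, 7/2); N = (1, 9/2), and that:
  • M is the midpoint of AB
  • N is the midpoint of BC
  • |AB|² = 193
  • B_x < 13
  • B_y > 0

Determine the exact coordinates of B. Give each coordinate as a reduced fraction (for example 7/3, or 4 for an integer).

B = (1, 7)

1. B_x = 1  [B = 2·M−A = 2·(7, 7/2)−(13, 0)]
2. B_y = 7  [B = 2·M−A = 2·(7, 7/2)−(13, 0)]
   so B = (1, 7)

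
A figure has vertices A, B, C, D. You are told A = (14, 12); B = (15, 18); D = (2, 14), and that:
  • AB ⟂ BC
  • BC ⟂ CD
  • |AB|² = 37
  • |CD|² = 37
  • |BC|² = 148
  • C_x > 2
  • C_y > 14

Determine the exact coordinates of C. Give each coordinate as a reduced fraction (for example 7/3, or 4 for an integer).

1. C_x = 3  [[AB ⟂ BC ⇒ 1x+6y-123=0] ∩ [|C−(2, 14)|²=37]]
2. C_y = 20  [[AB ⟂ BC ⇒ 1x+6y-123=0] ∩ [|C−(2, 14)|²=37]]
   so C = (3, 20)

C = (3, 20)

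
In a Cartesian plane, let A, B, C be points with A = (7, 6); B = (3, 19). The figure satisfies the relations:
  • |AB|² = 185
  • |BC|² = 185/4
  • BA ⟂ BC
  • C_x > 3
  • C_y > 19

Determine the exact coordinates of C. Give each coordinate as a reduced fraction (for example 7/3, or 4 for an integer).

1. C_x = 19/2  [[BA ⟂ BC ⇒ 4x-13y+235=0] ∩ [|C−(3, 19)|²=185/4]]
2. C_y = 21  [[BA ⟂ BC ⇒ 4x-13y+235=0] ∩ [|C−(3, 19)|²=185/4]]
   so C = (19/2, 21)

C = (19/2, 21)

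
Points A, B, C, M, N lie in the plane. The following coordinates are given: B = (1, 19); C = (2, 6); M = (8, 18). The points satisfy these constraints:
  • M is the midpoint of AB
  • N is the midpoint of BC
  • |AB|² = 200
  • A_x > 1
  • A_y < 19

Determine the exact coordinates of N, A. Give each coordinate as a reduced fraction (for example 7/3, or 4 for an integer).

1. A_x = 15  [A = 2·M−B = 2·(8, 18)−(1, 19)]
2. A_y = 17  [A = 2·M−B = 2·(8, 18)−(1, 19)]
   so A = (15, 17)
3. N_x = 3/2  [2·N = B+C = (1, 19)+(2, 6)]
4. N_y = 25/2  [2·N = B+C = (1, 19)+(2, 6)]
   so N = (3/2, 25/2)

N = (3/2, 25/2)
A = (15, 17)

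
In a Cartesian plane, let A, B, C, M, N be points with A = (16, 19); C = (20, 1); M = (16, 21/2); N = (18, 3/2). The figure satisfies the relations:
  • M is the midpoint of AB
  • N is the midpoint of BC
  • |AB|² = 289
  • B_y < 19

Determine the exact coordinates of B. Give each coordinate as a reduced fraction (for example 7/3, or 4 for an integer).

1. B_x = 16  [B = 2·M−A = 2·(16, 21/2)−(16, 19)]
2. B_y = 2  [B = 2·M−A = 2·(16, 21/2)−(16, 19)]
   so B = (16, 2)

B = (16, 2)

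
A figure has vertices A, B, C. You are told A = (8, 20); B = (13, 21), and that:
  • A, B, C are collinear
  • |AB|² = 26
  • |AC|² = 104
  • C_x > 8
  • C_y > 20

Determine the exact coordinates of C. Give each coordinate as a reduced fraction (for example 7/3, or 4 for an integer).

C = (18, 22)

1. C_x = 18  [[A, B, C are collinear ⇒ -1x+5y-92=0] ∩ [|C−(8, 20)|²=104]]
2. C_y = 22  [[A, B, C are collinear ⇒ -1x+5y-92=0] ∩ [|C−(8, 20)|²=104]]
   so C = (18, 22)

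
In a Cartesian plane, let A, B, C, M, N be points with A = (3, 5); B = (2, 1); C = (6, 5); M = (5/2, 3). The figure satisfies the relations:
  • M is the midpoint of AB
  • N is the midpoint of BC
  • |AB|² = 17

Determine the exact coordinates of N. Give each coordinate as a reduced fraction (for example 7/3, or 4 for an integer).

1. N_x = 4  [2·N = B+C = (2, 1)+(6, 5)]
2. N_y = 3  [2·N = B+C = (2, 1)+(6, 5)]
   so N = (4, 3)

N = (4, 3)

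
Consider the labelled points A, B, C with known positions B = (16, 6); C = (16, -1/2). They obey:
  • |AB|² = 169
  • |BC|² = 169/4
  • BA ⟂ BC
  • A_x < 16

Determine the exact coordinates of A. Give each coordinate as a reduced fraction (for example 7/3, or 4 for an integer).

1. A_x = 3  [[BA ⟂ BC ⇒ -13/2y+39=0] ∩ [|A−(16, 6)|²=169]]
2. A_y = 6  [[BA ⟂ BC ⇒ -13/2y+39=0] ∩ [|A−(16, 6)|²=169]]
   so A = (3, 6)

A = (3, 6)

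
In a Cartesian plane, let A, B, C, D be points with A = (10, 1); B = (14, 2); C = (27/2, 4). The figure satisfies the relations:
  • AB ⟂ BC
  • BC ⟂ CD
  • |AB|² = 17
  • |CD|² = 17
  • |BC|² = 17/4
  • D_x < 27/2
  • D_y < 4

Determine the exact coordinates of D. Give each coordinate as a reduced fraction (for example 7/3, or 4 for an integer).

1. D_x = 19/2  [[BC ⟂ CD ⇒ -1/2x+2y-5/4=0] ∩ [|D−(27/2, 4)|²=17]]
2. D_y = 3  [[BC ⟂ CD ⇒ -1/2x+2y-5/4=0] ∩ [|D−(27/2, 4)|²=17]]
   so D = (19/2, 3)

D = (19/2, 3)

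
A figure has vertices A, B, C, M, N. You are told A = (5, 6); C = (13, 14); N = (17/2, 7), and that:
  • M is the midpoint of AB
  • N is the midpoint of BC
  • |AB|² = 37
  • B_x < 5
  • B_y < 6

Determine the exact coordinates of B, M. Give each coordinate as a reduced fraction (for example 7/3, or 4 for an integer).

B = (4, 0)
M = (9/2, 3)

1. B_x = 4  [B = 2·N−C = 2·(17/2, 7)−(13, 14)]
2. B_y = 0  [B = 2·N−C = 2·(17/2, 7)−(13, 14)]
   so B = (4, 0)
3. M_x = 9/2  [2·M = A+B = (5, 6)+(4, 0)]
4. M_y = 3  [2·M = A+B = (5, 6)+(4, 0)]
   so M = (9/2, 3)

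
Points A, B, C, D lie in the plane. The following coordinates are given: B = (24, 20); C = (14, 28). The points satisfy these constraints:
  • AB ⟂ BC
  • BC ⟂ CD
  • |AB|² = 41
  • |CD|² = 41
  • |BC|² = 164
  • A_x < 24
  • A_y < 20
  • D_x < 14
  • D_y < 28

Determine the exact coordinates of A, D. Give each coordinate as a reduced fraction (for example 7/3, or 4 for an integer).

1. A_x = 20  [[AB ⟂ BC ⇒ 10x-8y-80=0] ∩ [|A−(24, 20)|²=41]]
2. A_y = 15  [[AB ⟂ BC ⇒ 10x-8y-80=0] ∩ [|A−(24, 20)|²=41]]
   so A = (20, 15)
3. D_x = 10  [[BC ⟂ CD ⇒ -10x+8y-84=0] ∩ [|D−(14, 28)|²=41]]
4. D_y = 23  [[BC ⟂ CD ⇒ -10x+8y-84=0] ∩ [|D−(14, 28)|²=41]]
   so D = (10, 23)

A = (20, 15)
D = (10, 23)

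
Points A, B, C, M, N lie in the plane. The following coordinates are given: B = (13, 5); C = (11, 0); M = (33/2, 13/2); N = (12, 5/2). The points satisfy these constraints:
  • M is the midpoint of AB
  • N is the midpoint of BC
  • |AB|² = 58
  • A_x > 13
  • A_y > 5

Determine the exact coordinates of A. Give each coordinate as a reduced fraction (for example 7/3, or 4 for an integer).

1. A_x = 20  [A = 2·M−B = 2·(33/2, 13/2)−(13, 5)]
2. A_y = 8  [A = 2·M−B = 2·(33/2, 13/2)−(13, 5)]
   so A = (20, 8)

A = (20, 8)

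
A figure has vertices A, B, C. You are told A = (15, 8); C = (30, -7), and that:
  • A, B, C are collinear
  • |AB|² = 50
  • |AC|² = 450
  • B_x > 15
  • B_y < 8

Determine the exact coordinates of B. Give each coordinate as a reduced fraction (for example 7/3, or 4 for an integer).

B = (20, 3)

1. B_x = 20  [[A, B, C are collinear ⇒ -15x-15y+345=0] ∩ [|B−(15, 8)|²=50]]
2. B_y = 3  [[A, B, C are collinear ⇒ -15x-15y+345=0] ∩ [|B−(15, 8)|²=50]]
   so B = (20, 3)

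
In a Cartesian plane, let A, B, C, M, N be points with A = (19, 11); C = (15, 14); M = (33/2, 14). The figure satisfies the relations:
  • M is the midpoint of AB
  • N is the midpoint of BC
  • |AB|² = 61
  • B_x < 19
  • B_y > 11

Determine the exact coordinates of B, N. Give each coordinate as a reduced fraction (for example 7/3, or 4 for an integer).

B = (14, 17)
N = (29/2, 31/2)

1. B_x = 14  [B = 2·M−A = 2·(33/2, 14)−(19, 11)]
2. B_y = 17  [B = 2·M−A = 2·(33/2, 14)−(19, 11)]
   so B = (14, 17)
3. N_x = 29/2  [2·N = B+C = (14, 17)+(15, 14)]
4. N_y = 31/2  [2·N = B+C = (14, 17)+(15, 14)]
   so N = (29/2, 31/2)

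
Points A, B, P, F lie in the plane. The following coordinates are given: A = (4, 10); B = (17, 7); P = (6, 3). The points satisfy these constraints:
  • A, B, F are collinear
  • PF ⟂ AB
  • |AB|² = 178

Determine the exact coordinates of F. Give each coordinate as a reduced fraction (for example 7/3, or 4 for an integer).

F = (1323/178, 1639/178)

1. F_x = 1323/178  [[A, B, F are collinear ⇒ 3x+13y-142=0] ∩ [PF ⟂ AB ⇒ 13x-3y-69=0]]
2. F_y = 1639/178  [[A, B, F are collinear ⇒ 3x+13y-142=0] ∩ [PF ⟂ AB ⇒ 13x-3y-69=0]]
   so F = (1323/178, 1639/178)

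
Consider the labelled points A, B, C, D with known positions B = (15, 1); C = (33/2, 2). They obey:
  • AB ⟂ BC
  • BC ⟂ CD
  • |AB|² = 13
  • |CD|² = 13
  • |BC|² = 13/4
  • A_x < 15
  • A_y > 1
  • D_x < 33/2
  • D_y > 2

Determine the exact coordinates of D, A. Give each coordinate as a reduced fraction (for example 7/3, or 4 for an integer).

1. D_x = 29/2  [[BC ⟂ CD ⇒ 3/2x+1y-107/4=0] ∩ [|D−(33/2, 2)|²=13]]
2. D_y = 5  [[BC ⟂ CD ⇒ 3/2x+1y-107/4=0] ∩ [|D−(33/2, 2)|²=13]]
   so D = (29/2, 5)
3. A_x = 13  [[AB ⟂ BC ⇒ -3/2x-1y+47/2=0] ∩ [|A−(15, 1)|²=13]]
4. A_y = 4  [[AB ⟂ BC ⇒ -3/2x-1y+47/2=0] ∩ [|A−(15, 1)|²=13]]
   so A = (13, 4)

D = (29/2, 5)
A = (13, 4)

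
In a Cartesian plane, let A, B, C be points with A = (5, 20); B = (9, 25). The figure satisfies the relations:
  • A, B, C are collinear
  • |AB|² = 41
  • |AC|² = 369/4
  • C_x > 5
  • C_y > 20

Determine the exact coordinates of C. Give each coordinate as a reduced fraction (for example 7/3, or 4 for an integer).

1. C_x = 11  [[A, B, C are collinear ⇒ -5x+4y-55=0] ∩ [|C−(5, 20)|²=369/4]]
2. C_y = 55/2  [[A, B, C are collinear ⇒ -5x+4y-55=0] ∩ [|C−(5, 20)|²=369/4]]
   so C = (11, 55/2)

C = (11, 55/2)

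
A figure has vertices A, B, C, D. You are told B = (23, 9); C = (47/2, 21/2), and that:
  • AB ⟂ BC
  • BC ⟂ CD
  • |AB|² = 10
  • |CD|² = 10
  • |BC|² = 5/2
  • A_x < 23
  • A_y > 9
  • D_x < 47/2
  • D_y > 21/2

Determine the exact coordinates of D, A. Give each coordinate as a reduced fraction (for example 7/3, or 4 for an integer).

1. D_x = 41/2  [[BC ⟂ CD ⇒ 1/2x+3/2y-55/2=0] ∩ [|D−(47/2, 21/2)|²=10]]
2. D_y = 23/2  [[BC ⟂ CD ⇒ 1/2x+3/2y-55/2=0] ∩ [|D−(47/2, 21/2)|²=10]]
   so D = (41/2, 23/2)
3. A_x = 20  [[AB ⟂ BC ⇒ -1/2x-3/2y+25=0] ∩ [|A−(23, 9)|²=10]]
4. A_y = 10  [[AB ⟂ BC ⇒ -1/2x-3/2y+25=0] ∩ [|A−(23, 9)|²=10]]
   so A = (20, 10)

D = (41/2, 23/2)
A = (20, 10)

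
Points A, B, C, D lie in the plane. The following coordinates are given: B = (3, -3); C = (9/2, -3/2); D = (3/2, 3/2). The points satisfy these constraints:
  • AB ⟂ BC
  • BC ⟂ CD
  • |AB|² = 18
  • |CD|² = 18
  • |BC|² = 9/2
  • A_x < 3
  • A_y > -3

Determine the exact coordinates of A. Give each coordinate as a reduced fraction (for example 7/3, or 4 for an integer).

1. A_x = 0  [[AB ⟂ BC ⇒ -3/2x-3/2y=0] ∩ [|A−(3, -3)|²=18]]
2. A_y = 0  [[AB ⟂ BC ⇒ -3/2x-3/2y=0] ∩ [|A−(3, -3)|²=18]]
   so A = (0, 0)

A = (0, 0)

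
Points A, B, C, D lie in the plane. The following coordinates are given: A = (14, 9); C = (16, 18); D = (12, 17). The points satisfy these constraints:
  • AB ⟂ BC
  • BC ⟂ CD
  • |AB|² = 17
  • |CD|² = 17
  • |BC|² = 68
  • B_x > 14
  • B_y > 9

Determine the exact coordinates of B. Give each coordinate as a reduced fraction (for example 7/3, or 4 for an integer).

B = (18, 10)

1. B_x = 18  [[BC ⟂ CD ⇒ 4x+1y-82=0] ∩ [|B−(14, 9)|²=17]]
2. B_y = 10  [[BC ⟂ CD ⇒ 4x+1y-82=0] ∩ [|B−(14, 9)|²=17]]
   so B = (18, 10)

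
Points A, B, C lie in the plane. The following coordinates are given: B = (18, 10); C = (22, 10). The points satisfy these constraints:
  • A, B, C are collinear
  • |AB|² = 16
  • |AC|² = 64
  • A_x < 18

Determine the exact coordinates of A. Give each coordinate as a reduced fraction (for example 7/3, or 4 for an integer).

1. A_x = 14  [[A, B, C are collinear ⇒ 4y-40=0] ∩ [|A−(18, 10)|²=16]]
2. A_y = 10  [[A, B, C are collinear ⇒ 4y-40=0] ∩ [|A−(18, 10)|²=16]]
   so A = (14, 10)

A = (14, 10)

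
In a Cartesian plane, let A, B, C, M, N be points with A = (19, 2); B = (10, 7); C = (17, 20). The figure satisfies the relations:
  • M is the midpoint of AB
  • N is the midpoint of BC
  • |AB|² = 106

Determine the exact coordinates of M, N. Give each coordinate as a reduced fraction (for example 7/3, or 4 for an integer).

M = (29/2, 9/2)
N = (27/2, 27/2)

1. M_x = 29/2  [2·M = A+B = (19, 2)+(10, 7)]
2. M_y = 9/2  [2·M = A+B = (19, 2)+(10, 7)]
   so M = (29/2, 9/2)
3. N_x = 27/2  [2·N = B+C = (10, 7)+(17, 20)]
4. N_y = 27/2  [2·N = B+C = (10, 7)+(17, 20)]
   so N = (27/2, 27/2)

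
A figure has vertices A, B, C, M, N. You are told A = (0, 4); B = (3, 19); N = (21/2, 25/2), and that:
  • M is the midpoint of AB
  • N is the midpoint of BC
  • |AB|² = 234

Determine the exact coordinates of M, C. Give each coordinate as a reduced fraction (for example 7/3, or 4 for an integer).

1. M_x = 3/2  [2·M = A+B = (0, 4)+(3, 19)]
2. M_y = 23/2  [2·M = A+B = (0, 4)+(3, 19)]
   so M = (3/2, 23/2)
3. C_x = 18  [C = 2·N−B = 2·(21/2, 25/2)−(3, 19)]
4. C_y = 6  [C = 2·N−B = 2·(21/2, 25/2)−(3, 19)]
   so C = (18, 6)

M = (3/2, 23/2)
C = (18, 6)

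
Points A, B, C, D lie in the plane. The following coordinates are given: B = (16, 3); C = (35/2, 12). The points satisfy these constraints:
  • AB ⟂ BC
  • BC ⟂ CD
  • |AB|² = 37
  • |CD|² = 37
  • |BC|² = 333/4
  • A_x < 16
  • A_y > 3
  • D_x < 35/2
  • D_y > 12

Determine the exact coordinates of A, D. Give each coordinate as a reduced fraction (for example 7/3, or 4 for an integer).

1. A_x = 10  [[AB ⟂ BC ⇒ -3/2x-9y+51=0] ∩ [|A−(16, 3)|²=37]]
2. A_y = 4  [[AB ⟂ BC ⇒ -3/2x-9y+51=0] ∩ [|A−(16, 3)|²=37]]
   so A = (10, 4)
3. D_x = 23/2  [[BC ⟂ CD ⇒ 3/2x+9y-537/4=0] ∩ [|D−(35/2, 12)|²=37]]
4. D_y = 13  [[BC ⟂ CD ⇒ 3/2x+9y-537/4=0] ∩ [|D−(35/2, 12)|²=37]]
   so D = (23/2, 13)

A = (10, 4)
D = (23/2, 13)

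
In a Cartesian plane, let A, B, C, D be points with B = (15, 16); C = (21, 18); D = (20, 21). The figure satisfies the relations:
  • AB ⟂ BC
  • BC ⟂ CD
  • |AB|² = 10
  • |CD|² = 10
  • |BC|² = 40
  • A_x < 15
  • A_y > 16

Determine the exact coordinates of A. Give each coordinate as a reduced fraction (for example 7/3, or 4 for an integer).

A = (14, 19)

1. A_x = 14  [[AB ⟂ BC ⇒ -6x-2y+122=0] ∩ [|A−(15, 16)|²=10]]
2. A_y = 19  [[AB ⟂ BC ⇒ -6x-2y+122=0] ∩ [|A−(15, 16)|²=10]]
   so A = (14, 19)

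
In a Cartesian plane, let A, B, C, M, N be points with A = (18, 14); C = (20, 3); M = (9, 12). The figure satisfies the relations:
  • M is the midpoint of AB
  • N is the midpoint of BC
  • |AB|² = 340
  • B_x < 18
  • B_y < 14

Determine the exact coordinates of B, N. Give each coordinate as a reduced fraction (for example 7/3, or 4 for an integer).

1. B_x = 0  [B = 2·M−A = 2·(9, 12)−(18, 14)]
2. B_y = 10  [B = 2·M−A = 2·(9, 12)−(18, 14)]
   so B = (0, 10)
3. N_x = 10  [2·N = B+C = (0, 10)+(20, 3)]
4. N_y = 13/2  [2·N = B+C = (0, 10)+(20, 3)]
   so N = (10, 13/2)

B = (0, 10)
N = (10, 13/2)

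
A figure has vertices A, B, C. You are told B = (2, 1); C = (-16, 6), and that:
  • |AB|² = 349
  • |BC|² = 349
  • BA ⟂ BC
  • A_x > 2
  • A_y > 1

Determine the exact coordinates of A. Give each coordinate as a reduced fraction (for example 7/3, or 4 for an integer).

A = (7, 19)

1. A_x = 7  [[BA ⟂ BC ⇒ -18x+5y+31=0] ∩ [|A−(2, 1)|²=349]]
2. A_y = 19  [[BA ⟂ BC ⇒ -18x+5y+31=0] ∩ [|A−(2, 1)|²=349]]
   so A = (7, 19)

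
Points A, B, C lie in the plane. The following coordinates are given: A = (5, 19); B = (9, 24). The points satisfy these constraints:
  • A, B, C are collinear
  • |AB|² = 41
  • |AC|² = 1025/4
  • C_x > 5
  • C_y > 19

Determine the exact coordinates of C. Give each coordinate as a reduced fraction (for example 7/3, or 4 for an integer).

C = (15, 63/2)

1. C_x = 15  [[A, B, C are collinear ⇒ -5x+4y-51=0] ∩ [|C−(5, 19)|²=1025/4]]
2. C_y = 63/2  [[A, B, C are collinear ⇒ -5x+4y-51=0] ∩ [|C−(5, 19)|²=1025/4]]
   so C = (15, 63/2)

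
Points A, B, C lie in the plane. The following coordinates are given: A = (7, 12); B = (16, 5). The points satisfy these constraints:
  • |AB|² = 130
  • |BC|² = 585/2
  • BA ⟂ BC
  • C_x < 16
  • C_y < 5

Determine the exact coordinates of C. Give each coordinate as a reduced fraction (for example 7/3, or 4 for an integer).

C = (11/2, -17/2)

1. C_x = 11/2  [[BA ⟂ BC ⇒ -9x+7y+109=0] ∩ [|C−(16, 5)|²=585/2]]
2. C_y = -17/2  [[BA ⟂ BC ⇒ -9x+7y+109=0] ∩ [|C−(16, 5)|²=585/2]]
   so C = (11/2, -17/2)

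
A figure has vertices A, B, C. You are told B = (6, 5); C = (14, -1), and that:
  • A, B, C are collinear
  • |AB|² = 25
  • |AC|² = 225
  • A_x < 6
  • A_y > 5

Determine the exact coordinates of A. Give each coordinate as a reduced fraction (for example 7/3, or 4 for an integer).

1. A_x = 2  [[A, B, C are collinear ⇒ 6x+8y-76=0] ∩ [|A−(6, 5)|²=25]]
2. A_y = 8  [[A, B, C are collinear ⇒ 6x+8y-76=0] ∩ [|A−(6, 5)|²=25]]
   so A = (2, 8)

A = (2, 8)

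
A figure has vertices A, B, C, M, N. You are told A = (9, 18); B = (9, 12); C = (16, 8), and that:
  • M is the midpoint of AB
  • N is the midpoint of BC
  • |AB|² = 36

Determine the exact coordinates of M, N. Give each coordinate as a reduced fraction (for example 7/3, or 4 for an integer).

1. M_x = 9  [2·M = A+B = (9, 18)+(9, 12)]
2. M_y = 15  [2·M = A+B = (9, 18)+(9, 12)]
   so M = (9, 15)
3. N_x = 25/2  [2·N = B+C = (9, 12)+(16, 8)]
4. N_y = 10  [2·N = B+C = (9, 12)+(16, 8)]
   so N = (25/2, 10)

M = (9, 15)
N = (25/2, 10)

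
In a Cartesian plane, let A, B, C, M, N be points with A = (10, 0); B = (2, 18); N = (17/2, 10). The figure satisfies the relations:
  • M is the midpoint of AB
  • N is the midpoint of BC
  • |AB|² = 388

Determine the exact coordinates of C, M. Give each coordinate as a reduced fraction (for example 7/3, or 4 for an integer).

C = (15, 2)
M = (6, 9)

1. M_x = 6  [2·M = A+B = (10, 0)+(2, 18)]
2. M_y = 9  [2·M = A+B = (10, 0)+(2, 18)]
   so M = (6, 9)
3. C_x = 15  [C = 2·N−B = 2·(17/2, 10)−(2, 18)]
4. C_y = 2  [C = 2·N−B = 2·(17/2, 10)−(2, 18)]
   so C = (15, 2)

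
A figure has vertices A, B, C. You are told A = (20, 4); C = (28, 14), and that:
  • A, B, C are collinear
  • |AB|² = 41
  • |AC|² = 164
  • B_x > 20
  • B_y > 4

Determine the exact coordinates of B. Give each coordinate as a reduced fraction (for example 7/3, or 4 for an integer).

1. B_x = 24  [[A, B, C are collinear ⇒ 10x-8y-168=0] ∩ [|B−(20, 4)|²=41]]
2. B_y = 9  [[A, B, C are collinear ⇒ 10x-8y-168=0] ∩ [|B−(20, 4)|²=41]]
   so B = (24, 9)

B = (24, 9)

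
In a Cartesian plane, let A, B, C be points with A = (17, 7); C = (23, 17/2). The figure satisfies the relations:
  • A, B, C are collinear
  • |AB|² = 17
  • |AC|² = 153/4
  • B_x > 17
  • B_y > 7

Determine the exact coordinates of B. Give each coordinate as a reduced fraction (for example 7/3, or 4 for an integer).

B = (21, 8)

1. B_x = 21  [[A, B, C are collinear ⇒ 3/2x-6y+33/2=0] ∩ [|B−(17, 7)|²=17]]
2. B_y = 8  [[A, B, C are collinear ⇒ 3/2x-6y+33/2=0] ∩ [|B−(17, 7)|²=17]]
   so B = (21, 8)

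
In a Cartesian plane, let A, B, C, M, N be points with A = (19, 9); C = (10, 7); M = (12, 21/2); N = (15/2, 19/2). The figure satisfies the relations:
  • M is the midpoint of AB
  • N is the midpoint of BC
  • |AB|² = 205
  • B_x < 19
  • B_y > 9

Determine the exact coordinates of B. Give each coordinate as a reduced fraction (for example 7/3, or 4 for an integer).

1. B_x = 5  [B = 2·M−A = 2·(12, 21/2)−(19, 9)]
2. B_y = 12  [B = 2·M−A = 2·(12, 21/2)−(19, 9)]
   so B = (5, 12)

B = (5, 12)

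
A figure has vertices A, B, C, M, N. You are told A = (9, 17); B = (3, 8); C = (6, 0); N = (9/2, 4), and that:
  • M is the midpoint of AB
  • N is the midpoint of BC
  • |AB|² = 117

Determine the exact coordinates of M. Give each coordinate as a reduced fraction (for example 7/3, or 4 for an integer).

1. M_x = 6  [2·M = A+B = (9, 17)+(3, 8)]
2. M_y = 25/2  [2·M = A+B = (9, 17)+(3, 8)]
   so M = (6, 25/2)

M = (6, 25/2)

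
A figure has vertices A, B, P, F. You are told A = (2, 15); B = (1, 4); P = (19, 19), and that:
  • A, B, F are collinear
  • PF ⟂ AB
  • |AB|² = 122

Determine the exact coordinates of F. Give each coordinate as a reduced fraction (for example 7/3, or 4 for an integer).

1. F_x = 5/2  [[A, B, F are collinear ⇒ 11x-1y-7=0] ∩ [PF ⟂ AB ⇒ -1x-11y+228=0]]
2. F_y = 41/2  [[A, B, F are collinear ⇒ 11x-1y-7=0] ∩ [PF ⟂ AB ⇒ -1x-11y+228=0]]
   so F = (5/2, 41/2)

F = (5/2, 41/2)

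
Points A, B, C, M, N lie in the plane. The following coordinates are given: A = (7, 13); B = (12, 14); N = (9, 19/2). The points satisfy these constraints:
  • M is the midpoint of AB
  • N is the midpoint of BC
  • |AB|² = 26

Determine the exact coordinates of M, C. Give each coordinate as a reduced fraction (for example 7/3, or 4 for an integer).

M = (19/2, 27/2)
C = (6, 5)

1. M_x = 19/2  [2·M = A+B = (7, 13)+(12, 14)]
2. M_y = 27/2  [2·M = A+B = (7, 13)+(12, 14)]
   so M = (19/2, 27/2)
3. C_x = 6  [C = 2·N−B = 2·(9, 19/2)−(12, 14)]
4. C_y = 5  [C = 2·N−B = 2·(9, 19/2)−(12, 14)]
   so C = (6, 5)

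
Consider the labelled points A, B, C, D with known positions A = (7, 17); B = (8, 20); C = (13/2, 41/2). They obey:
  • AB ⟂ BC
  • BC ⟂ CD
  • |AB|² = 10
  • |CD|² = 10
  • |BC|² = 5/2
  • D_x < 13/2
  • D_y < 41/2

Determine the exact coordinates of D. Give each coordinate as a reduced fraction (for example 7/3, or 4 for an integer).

1. D_x = 11/2  [[BC ⟂ CD ⇒ -3/2x+1/2y-1/2=0] ∩ [|D−(13/2, 41/2)|²=10]]
2. D_y = 35/2  [[BC ⟂ CD ⇒ -3/2x+1/2y-1/2=0] ∩ [|D−(13/2, 41/2)|²=10]]
   so D = (11/2, 35/2)

D = (11/2, 35/2)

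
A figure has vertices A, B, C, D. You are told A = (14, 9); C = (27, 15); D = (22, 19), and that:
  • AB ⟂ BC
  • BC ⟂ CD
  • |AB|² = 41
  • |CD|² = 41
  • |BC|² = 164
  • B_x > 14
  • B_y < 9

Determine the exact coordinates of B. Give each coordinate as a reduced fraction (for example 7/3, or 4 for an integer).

1. B_x = 19  [[BC ⟂ CD ⇒ 5x-4y-75=0] ∩ [|B−(14, 9)|²=41]]
2. B_y = 5  [[BC ⟂ CD ⇒ 5x-4y-75=0] ∩ [|B−(14, 9)|²=41]]
   so B = (19, 5)

B = (19, 5)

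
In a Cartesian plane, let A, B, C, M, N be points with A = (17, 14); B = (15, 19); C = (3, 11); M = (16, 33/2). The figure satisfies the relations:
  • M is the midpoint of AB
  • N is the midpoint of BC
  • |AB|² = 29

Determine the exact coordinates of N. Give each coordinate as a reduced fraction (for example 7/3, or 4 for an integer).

N = (9, 15)

1. N_x = 9  [2·N = B+C = (15, 19)+(3, 11)]
2. N_y = 15  [2·N = B+C = (15, 19)+(3, 11)]
   so N = (9, 15)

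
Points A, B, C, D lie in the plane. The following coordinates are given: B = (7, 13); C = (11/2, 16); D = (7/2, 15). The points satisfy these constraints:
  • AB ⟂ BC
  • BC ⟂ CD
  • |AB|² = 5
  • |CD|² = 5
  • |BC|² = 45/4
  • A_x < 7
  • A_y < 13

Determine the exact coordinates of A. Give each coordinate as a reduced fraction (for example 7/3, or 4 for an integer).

A = (5, 12)

1. A_x = 5  [[AB ⟂ BC ⇒ 3/2x-3y+57/2=0] ∩ [|A−(7, 13)|²=5]]
2. A_y = 12  [[AB ⟂ BC ⇒ 3/2x-3y+57/2=0] ∩ [|A−(7, 13)|²=5]]
   so A = (5, 12)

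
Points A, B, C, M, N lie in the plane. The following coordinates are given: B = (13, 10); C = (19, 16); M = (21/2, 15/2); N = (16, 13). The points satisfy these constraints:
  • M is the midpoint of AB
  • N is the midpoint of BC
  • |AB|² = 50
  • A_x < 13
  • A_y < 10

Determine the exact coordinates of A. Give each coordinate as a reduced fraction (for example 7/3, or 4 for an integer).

A = (8, 5)

1. A_x = 8  [A = 2·M−B = 2·(21/2, 15/2)−(13, 10)]
2. A_y = 5  [A = 2·M−B = 2·(21/2, 15/2)−(13, 10)]
   so A = (8, 5)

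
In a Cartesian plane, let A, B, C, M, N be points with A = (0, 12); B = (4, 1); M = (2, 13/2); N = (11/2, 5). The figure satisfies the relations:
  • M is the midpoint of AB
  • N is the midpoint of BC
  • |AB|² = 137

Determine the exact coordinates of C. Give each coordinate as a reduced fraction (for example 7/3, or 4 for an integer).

1. C_x = 7  [C = 2·N−B = 2·(11/2, 5)−(4, 1)]
2. C_y = 9  [C = 2·N−B = 2·(11/2, 5)−(4, 1)]
   so C = (7, 9)

C = (7, 9)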